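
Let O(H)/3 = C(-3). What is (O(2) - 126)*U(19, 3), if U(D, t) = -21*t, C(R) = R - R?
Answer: 7938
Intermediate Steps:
C(R) = 0
O(H) = 0 (O(H) = 3*0 = 0)
(O(2) - 126)*U(19, 3) = (0 - 126)*(-21*3) = -126*(-63) = 7938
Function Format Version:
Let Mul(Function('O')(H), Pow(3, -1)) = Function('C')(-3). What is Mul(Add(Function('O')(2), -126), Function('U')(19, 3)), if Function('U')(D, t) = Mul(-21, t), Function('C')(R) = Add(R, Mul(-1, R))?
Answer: 7938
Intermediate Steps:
Function('C')(R) = 0
Function('O')(H) = 0 (Function('O')(H) = Mul(3, 0) = 0)
Mul(Add(Function('O')(2), -126), Function('U')(19, 3)) = Mul(Add(0, -126), Mul(-21, 3)) = Mul(-126, -63) = 7938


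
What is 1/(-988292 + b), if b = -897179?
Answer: -1/1885471 ≈ -5.3037e-7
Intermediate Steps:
1/(-988292 + b) = 1/(-988292 - 897179) = 1/(-1885471) = -1/1885471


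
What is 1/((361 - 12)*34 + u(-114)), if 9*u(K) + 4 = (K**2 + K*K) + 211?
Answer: 1/14777 ≈ 6.7673e-5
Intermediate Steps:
u(K) = 23 + 2*K**2/9 (u(K) = -4/9 + ((K**2 + K*K) + 211)/9 = -4/9 + ((K**2 + K**2) + 211)/9 = -4/9 + (2*K**2 + 211)/9 = -4/9 + (211 + 2*K**2)/9 = -4/9 + (211/9 + 2*K**2/9) = 23 + 2*K**2/9)
1/((361 - 12)*34 + u(-114)) = 1/((361 - 12)*34 + (23 + (2/9)*(-114)**2)) = 1/(349*34 + (23 + (2/9)*12996)) = 1/(11866 + (23 + 2888)) = 1/(11866 + 2911) = 1/14777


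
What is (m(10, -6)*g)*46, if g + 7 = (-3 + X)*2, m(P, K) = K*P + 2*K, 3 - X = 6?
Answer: 62928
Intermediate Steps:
X = -3 (X = 3 - 1*6 = 3 - 6 = -3)
m(P, K) = 2*K + K*P
g = -19 (g = -7 + (-3 - 3)*2 = -7 - 6*2 = -7 - 12 = -19)
(m(10, -6)*g)*46 = (-6*(2 + 10)*(-19))*46 = (-6*12*(-19))*46 = -72*(-19)*46 = 1368*46 = 62928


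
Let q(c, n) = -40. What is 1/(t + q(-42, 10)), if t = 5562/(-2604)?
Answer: -434/18287 ≈ -0.023733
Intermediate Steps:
t = -927/434 (t = 5562*(-1/2604) = -927/434 ≈ -2.1359)
1/(t + q(-42, 10)) = 1/(-927/434 - 40) = 1/(-18287/434) = -434/18287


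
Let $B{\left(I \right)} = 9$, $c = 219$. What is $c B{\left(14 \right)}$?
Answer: $1971$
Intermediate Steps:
$c B{\left(14 \right)} = 219 \cdot 9 = 1971$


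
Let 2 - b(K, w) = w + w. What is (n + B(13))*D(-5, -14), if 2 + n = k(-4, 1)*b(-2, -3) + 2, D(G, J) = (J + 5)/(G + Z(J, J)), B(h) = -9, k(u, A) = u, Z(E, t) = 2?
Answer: -123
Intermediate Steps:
b(K, w) = 2 - 2*w (b(K, w) = 2 - (w + w) = 2 - 2*w)
D(G, J) = (5 + J)/(2 + G) (D(G, J) = (J + 5)/(G + 2) = (5 + J)/(2 + G))
n = -32 (n = -2 + (-4*(2 - 2*(-3)) + 2) = -2 + (-4*(2 + 6) + 2) = -2 + (-4*8 + 2) = -2 + (-32 + 2) = -2 - 30 = -32)
(n + B(13))*D(-5, -14) = (-32 - 9)*((5 - 14)/(2 - 5)) = -41*(-9)/(-3) = -(-41)*(-9)/3 = -41*3 = -123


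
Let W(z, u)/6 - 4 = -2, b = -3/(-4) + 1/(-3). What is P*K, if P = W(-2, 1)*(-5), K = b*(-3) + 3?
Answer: -105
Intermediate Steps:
b = 5/12 (b = -3*(-¼) + 1*(-⅓) = ¾ - ⅓ = 5/12 ≈ 0.41667)
W(z, u) = 12 (W(z, u) = 24 + 6*(-2) = 24 - 12 = 12)
K = 7/4 (K = (5/12)*(-3) + 3 = -5/4 + 3 = 7/4 ≈ 1.7500)
P = -60 (P = 12*(-5) = -60)
P*K = -60*7/4 = -105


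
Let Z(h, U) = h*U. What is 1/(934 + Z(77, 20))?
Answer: 1/2474 ≈ 0.00040420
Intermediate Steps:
Z(h, U) = U*h
1/(934 + Z(77, 20)) = 1/(934 + 20*77) = 1/(934 + 1540) = 1/2474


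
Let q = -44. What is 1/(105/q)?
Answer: -44/105 ≈ -0.41905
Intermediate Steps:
1/(105/q) = 1/(105/(-44)) = 1/(105*(-1/44)) = 1/(-105/44) = -44/105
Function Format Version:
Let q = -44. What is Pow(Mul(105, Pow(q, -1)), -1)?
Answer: Rational(-44, 105) ≈ -0.41905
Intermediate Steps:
Pow(Mul(105, Pow(q, -1)), -1) = Pow(Mul(105, Pow(-44, -1)), -1) = Pow(Mul(105, Rational(-1, 44)), -1) = Pow(Rational(-105, 44), -1) = Rational(-44, 105)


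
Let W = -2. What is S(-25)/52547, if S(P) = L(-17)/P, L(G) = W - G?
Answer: -3/262735 ≈ -1.1418e-5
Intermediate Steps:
L(G) = -2 - G
S(P) = 15/P (S(P) = (-2 - 1*(-17))/P = (-2 + 17)/P = 15/P)
S(-25)/52547 = (15/(-25))/52547 = (15*(-1/25))*(1/52547) = -⅗*1/52547 = -3/262735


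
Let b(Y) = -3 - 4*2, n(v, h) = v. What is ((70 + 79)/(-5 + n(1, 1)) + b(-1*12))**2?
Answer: 37249/16 ≈ 2328.1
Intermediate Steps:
b(Y) = -11 (b(Y) = -3 - 8 = -11)
((70 + 79)/(-5 + n(1, 1)) + b(-1*12))**2 = ((70 + 79)/(-5 + 1) - 11)**2 = (149/(-4) - 11)**2 = (149*(-1/4) - 11)**2 = (-149/4 - 11)**2 = (-193/4)**2 = 37249/16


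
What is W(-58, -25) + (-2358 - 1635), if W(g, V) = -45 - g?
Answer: -3980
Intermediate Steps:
W(-58, -25) + (-2358 - 1635) = (-45 - 1*(-58)) + (-2358 - 1635) = (-45 + 58) - 3993 = 13 - 3993 = -3980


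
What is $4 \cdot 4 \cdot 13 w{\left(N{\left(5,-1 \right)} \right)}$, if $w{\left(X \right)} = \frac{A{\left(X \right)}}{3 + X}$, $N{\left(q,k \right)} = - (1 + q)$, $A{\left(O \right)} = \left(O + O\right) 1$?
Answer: $832$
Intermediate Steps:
$A{\left(O \right)} = 2 O$ ($A{\left(O \right)} = 2 O 1 = 2 O$)
$N{\left(q,k \right)} = -1 - q$
$w{\left(X \right)} = \frac{2 X}{3 + X}$
$4 \cdot 4 \cdot 13 w{\left(N{\left(5,-1 \right)} \right)} = 4 \cdot 4 \cdot 13 \frac{2 \left(-1 - 5\right)}{3 - 6} = 16 \cdot 13 \frac{2 \left(-1 - 5\right)}{3 - 6} = 208 \cdot 2 \left(-6\right) \frac{1}{3 - 6} = 208 \cdot 2 \left(-6\right) \frac{1}{-3} = 208 \cdot 2 \left(-6\right) \left(- \frac{1}{3}\right) = 208 \cdot 4 = 832$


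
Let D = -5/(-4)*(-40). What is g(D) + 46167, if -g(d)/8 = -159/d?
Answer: 1153539/25 ≈ 46142.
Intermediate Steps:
D = -50 (D = -5*(-¼)*(-40) = (5/4)*(-40) = -50)
g(d) = 1272/d (g(d) = -(-1272)/d = 1272/d)
g(D) + 46167 = 1272/(-50) + 46167 = 1272*(-1/50) + 46167 = -636/25 + 46167 = 1153539/25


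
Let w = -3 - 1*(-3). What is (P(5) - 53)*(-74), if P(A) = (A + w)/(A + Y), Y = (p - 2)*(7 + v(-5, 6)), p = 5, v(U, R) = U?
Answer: 42772/11 ≈ 3888.4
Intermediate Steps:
w = 0 (w = -3 + 3 = 0)
Y = 6 (Y = (5 - 2)*(7 - 5) = 3*2 = 6)
P(A) = A/(6 + A) (P(A) = (A + 0)/(A + 6) = A/(6 + A))
(P(5) - 53)*(-74) = (5/(6 + 5) - 53)*(-74) = (5/11 - 53)*(-74) = -578/11*(-74) = 42772/11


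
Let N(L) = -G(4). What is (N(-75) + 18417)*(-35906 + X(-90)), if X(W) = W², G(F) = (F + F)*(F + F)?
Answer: -510323518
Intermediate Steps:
G(F) = 4*F² (G(F) = (2*F)*(2*F) = 4*F²)
N(L) = -64 (N(L) = -4*4² = -4*16 = -1*64 = -64)
(N(-75) + 18417)*(-35906 + X(-90)) = (-64 + 18417)*(-35906 + (-90)²) = 18353*(-35906 + 8100) = 18353*(-27806) = -510323518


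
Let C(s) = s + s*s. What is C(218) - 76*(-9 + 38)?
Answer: 45538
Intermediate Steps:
C(s) = s + s**2
C(218) - 76*(-9 + 38) = 218*(1 + 218) - 76*(-9 + 38) = 218*219 - 76*29 = 47742 - 1*2204 = 47742 - 2204 = 45538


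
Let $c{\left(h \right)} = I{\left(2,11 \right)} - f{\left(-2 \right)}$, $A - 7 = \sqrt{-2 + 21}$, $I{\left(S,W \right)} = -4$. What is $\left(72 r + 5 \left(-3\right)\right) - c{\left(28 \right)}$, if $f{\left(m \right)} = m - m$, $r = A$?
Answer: $493 + 72 \sqrt{19} \approx 806.84$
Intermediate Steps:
$A = 7 + \sqrt{19}$ ($A = 7 + \sqrt{-2 + 21} = 7 + \sqrt{19} \approx 11.359$)
$r = 7 + \sqrt{19} \approx 11.359$
$f{\left(m \right)} = 0$
$c{\left(h \right)} = -4$ ($c{\left(h \right)} = -4 - 0 = -4 + 0 = -4$)
$\left(72 r + 5 \left(-3\right)\right) - c{\left(28 \right)} = \left(72 \left(7 + \sqrt{19}\right) + 5 \left(-3\right)\right) - -4 = \left(\left(504 + 72 \sqrt{19}\right) - 15\right) + 4 = \left(489 + 72 \sqrt{19}\right) + 4 = 493 + 72 \sqrt{19}$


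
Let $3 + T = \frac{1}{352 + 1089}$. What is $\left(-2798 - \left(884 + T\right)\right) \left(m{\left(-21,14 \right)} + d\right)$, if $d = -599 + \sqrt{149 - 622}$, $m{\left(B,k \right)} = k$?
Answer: $\frac{3101342400}{1441} - \frac{5301440 i \sqrt{473}}{1441} \approx 2.1522 \cdot 10^{6} - 80013.0 i$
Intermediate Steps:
$T = - \frac{4322}{1441}$ ($T = -3 + \frac{1}{352 + 1089} = -3 + \frac{1}{1441} = - \frac{4322}{1441} \approx -2.9993$)
$d = -599 + i \sqrt{473}$ ($d = -599 + \sqrt{-473} = -599 + i \sqrt{473} \approx -599.0 + 21.749 i$)
$\left(-2798 - \left(884 + T\right)\right) \left(m{\left(-21,14 \right)} + d\right) = \left(-2798 - \frac{1269522}{1441}\right) \left(14 - \left(599 - i \sqrt{473}\right)\right) = \left(-2798 + \left(-884 + \frac{4322}{1441}\right)\right) \left(-585 + i \sqrt{473}\right) = \left(-2798 - \frac{1269522}{1441}\right) \left(-585 + i \sqrt{473}\right) = - \frac{5301440 \left(-585 + i \sqrt{473}\right)}{1441} = \frac{3101342400}{1441} - \frac{5301440 i \sqrt{473}}{1441}$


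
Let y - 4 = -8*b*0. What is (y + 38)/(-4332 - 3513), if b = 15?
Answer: -14/2615 ≈ -0.0053537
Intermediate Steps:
y = 4 (y = 4 - 8*15*0 = 4 - 120*0 = 4 + 0 = 4)
(y + 38)/(-4332 - 3513) = (4 + 38)/(-4332 - 3513) = 42/(-7845) = 42*(-1/7845) = -14/2615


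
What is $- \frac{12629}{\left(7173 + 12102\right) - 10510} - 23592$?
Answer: $- \frac{206796509}{8765} \approx -23593.0$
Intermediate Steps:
$- \frac{12629}{\left(7173 + 12102\right) - 10510} - 23592 = - \frac{12629}{19275 - 10510} - 23592 = - \frac{12629}{8765} - 23592 = - \frac{206796509}{8765}$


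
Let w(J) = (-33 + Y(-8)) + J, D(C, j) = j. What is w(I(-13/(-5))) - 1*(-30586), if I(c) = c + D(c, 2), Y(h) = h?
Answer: 152748/5 ≈ 30550.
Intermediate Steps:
I(c) = 2 + c (I(c) = c + 2 = 2 + c)
w(J) = -41 + J (w(J) = (-33 - 8) + J = -41 + J)
w(I(-13/(-5))) - 1*(-30586) = (-41 + (2 - 13/(-5))) - 1*(-30586) = (-41 + (2 - 13*(-⅕))) + 30586 = (-41 + (2 + 13/5)) + 30586 = (-41 + 23/5) + 30586 = -182/5 + 30586 = 152748/5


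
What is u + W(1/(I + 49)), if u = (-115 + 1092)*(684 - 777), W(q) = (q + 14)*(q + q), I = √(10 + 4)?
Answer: -73957387045/813967 - 1368*√14/116281 ≈ -90861.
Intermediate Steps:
I = √14 ≈ 3.7417
W(q) = 2*q*(14 + q) (W(q) = (14 + q)*(2*q) = 2*q*(14 + q))
u = -90861 (u = 977*(-93) = -90861)
u + W(1/(I + 49)) = -90861 + 2*(14 + 1/(√14 + 49))/(√14 + 49) = -90861 + 2*(14 + 1/(49 + √14))/(49 + √14)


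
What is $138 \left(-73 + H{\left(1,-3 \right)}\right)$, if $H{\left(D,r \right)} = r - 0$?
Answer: $-10488$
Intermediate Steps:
$H{\left(D,r \right)} = r$ ($H{\left(D,r \right)} = r + 0 = r$)
$138 \left(-73 + H{\left(1,-3 \right)}\right) = 138 \left(-73 - 3\right) = 138 \left(-76\right) = -10488$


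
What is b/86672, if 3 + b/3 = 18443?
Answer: 6915/10834 ≈ 0.63827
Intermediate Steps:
b = 55320 (b = -9 + 3*18443 = -9 + 55329 = 55320)
b/86672 = 55320/86672 = 55320*(1/86672) = 6915/10834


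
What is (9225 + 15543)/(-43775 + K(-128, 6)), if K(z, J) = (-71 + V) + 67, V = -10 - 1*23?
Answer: -688/1217 ≈ -0.56532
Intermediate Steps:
V = -33 (V = -10 - 23 = -33)
K(z, J) = -37 (K(z, J) = (-71 - 33) + 67 = -104 + 67 = -37)
(9225 + 15543)/(-43775 + K(-128, 6)) = (9225 + 15543)/(-43775 - 37) = 24768/(-43812) = 24768*(-1/43812) = -688/1217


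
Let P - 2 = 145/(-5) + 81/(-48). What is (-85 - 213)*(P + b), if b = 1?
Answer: 66007/8 ≈ 8250.9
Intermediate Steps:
P = -459/16 (P = 2 + (145/(-5) + 81/(-48)) = 2 + (145*(-1/5) + 81*(-1/48)) = 2 + (-29 - 27/16) = 2 - 491/16 = -459/16 ≈ -28.688)
(-85 - 213)*(P + b) = (-85 - 213)*(-459/16 + 1) = -298*(-443/16) = 66007/8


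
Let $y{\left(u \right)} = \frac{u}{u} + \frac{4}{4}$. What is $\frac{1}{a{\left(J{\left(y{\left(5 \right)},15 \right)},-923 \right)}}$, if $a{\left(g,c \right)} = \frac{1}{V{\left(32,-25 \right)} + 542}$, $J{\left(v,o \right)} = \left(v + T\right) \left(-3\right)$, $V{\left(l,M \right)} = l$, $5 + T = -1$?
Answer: $574$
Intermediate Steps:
$T = -6$ ($T = -5 - 1 = -6$)
$y{\left(u \right)} = 2$ ($y{\left(u \right)} = 1 + 4 \cdot \frac{1}{4} = 1 + 1 = 2$)
$J{\left(v,o \right)} = 18 - 3 v$ ($J{\left(v,o \right)} = \left(v - 6\right) \left(-3\right) = \left(-6 + v\right) \left(-3\right) = 18 - 3 v$)
$a{\left(g,c \right)} = \frac{1}{574}$ ($a{\left(g,c \right)} = \frac{1}{32 + 542} = \frac{1}{574}$)
$\frac{1}{a{\left(J{\left(y{\left(5 \right)},15 \right)},-923 \right)}} = \frac{1}{\frac{1}{574}} = 574$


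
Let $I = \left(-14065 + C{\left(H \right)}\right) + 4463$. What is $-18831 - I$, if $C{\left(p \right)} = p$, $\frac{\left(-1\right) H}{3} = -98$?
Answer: $-9523$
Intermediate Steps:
$H = 294$ ($H = \left(-3\right) \left(-98\right) = 294$)
$I = -9308$ ($I = \left(-14065 + 294\right) + 4463 = -13771 + 4463 = -9308$)
$-18831 - I = -18831 - -9308 = -18831 + 9308 = -9523$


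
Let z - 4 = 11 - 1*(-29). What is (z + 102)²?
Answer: 21316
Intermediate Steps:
z = 44 (z = 4 + (11 - 1*(-29)) = 4 + (11 + 29) = 4 + 40 = 44)
(z + 102)² = (44 + 102)² = 146² = 21316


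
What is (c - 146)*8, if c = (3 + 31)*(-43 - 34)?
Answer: -22112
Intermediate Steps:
c = -2618 (c = 34*(-77) = -2618)
(c - 146)*8 = (-2618 - 146)*8 = -2764*8 = -22112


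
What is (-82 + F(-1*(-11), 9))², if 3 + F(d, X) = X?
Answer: 5776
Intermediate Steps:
F(d, X) = -3 + X
(-82 + F(-1*(-11), 9))² = (-82 + (-3 + 9))² = (-82 + 6)² = (-76)² = 5776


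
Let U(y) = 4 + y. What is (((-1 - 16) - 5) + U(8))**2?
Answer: 100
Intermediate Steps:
(((-1 - 16) - 5) + U(8))**2 = (((-1 - 16) - 5) + (4 + 8))**2 = ((-17 - 5) + 12)**2 = (-22 + 12)**2 = (-10)**2 = 100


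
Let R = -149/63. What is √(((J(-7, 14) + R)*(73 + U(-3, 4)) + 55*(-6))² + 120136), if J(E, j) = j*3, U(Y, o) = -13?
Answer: 2*√475710019/21 ≈ 2077.2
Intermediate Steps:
R = -149/63 (R = -149*1/63 = -149/63 ≈ -2.3651)
J(E, j) = 3*j
√(((J(-7, 14) + R)*(73 + U(-3, 4)) + 55*(-6))² + 120136) = √(((3*14 - 149/63)*(73 - 13) + 55*(-6))² + 120136) = √(((42 - 149/63)*60 - 330)² + 120136) = √(((2497/63)*60 - 330)² + 120136) = √((49940/21 - 330)² + 120136) = √((43010/21)² + 120136) = √(1849860100/441 + 120136) = √(1902840076/441) = 2*√475710019/21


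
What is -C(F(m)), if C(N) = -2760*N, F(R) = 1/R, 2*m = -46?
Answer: -120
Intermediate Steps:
m = -23 (m = (½)*(-46) = -23)
-C(F(m)) = -(-2760)/(-23) = -(-2760)*(-1)/23 = -1*120 = -120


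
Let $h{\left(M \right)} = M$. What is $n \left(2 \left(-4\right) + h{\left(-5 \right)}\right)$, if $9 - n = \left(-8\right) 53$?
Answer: $-5629$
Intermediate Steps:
$n = 433$ ($n = 9 - \left(-8\right) 53 = 9 - -424 = 9 + 424 = 433$)
$n \left(2 \left(-4\right) + h{\left(-5 \right)}\right) = 433 \left(2 \left(-4\right) - 5\right) = 433 \left(-8 - 5\right) = 433 \left(-13\right) = -5629$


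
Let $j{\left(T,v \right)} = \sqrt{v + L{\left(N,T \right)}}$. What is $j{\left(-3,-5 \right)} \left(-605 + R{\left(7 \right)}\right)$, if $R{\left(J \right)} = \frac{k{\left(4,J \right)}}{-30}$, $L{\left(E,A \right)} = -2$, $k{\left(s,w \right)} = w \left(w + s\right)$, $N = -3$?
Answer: $- \frac{18227 i \sqrt{7}}{30} \approx - 1607.5 i$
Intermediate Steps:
$k{\left(s,w \right)} = w \left(s + w\right)$
$R{\left(J \right)} = - \frac{J \left(4 + J\right)}{30}$ ($R{\left(J \right)} = \frac{J \left(4 + J\right)}{-30} = J \left(4 + J\right) \left(- \frac{1}{30}\right) = - \frac{J \left(4 + J\right)}{30}$)
$j{\left(T,v \right)} = \sqrt{-2 + v}$ ($j{\left(T,v \right)} = \sqrt{v - 2} = \sqrt{-2 + v}$)
$j{\left(-3,-5 \right)} \left(-605 + R{\left(7 \right)}\right) = \sqrt{-2 - 5} \left(-605 - \frac{7 \left(4 + 7\right)}{30}\right) = \sqrt{-7} \left(-605 - \frac{7}{30} \cdot 11\right) = i \sqrt{7} \left(-605 - \frac{77}{30}\right) = i \sqrt{7} \left(- \frac{18227}{30}\right) = - \frac{18227 i \sqrt{7}}{30}$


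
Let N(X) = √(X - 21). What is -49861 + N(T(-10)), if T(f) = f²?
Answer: -49861 + √79 ≈ -49852.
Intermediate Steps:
N(X) = √(-21 + X)
-49861 + N(T(-10)) = -49861 + √(-21 + (-10)²) = -49861 + √(-21 + 100) = -49861 + √79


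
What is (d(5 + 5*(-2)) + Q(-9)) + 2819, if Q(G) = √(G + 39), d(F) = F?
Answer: 2814 + √30 ≈ 2819.5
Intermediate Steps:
Q(G) = √(39 + G)
(d(5 + 5*(-2)) + Q(-9)) + 2819 = ((5 + 5*(-2)) + √(39 - 9)) + 2819 = ((5 - 10) + √30) + 2819 = (-5 + √30) + 2819 = 2814 + √30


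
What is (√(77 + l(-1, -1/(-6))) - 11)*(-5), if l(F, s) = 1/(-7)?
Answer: 55 - 5*√3766/7 ≈ 11.166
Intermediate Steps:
l(F, s) = -⅐
(√(77 + l(-1, -1/(-6))) - 11)*(-5) = (√(77 - ⅐) - 11)*(-5) = (√(538/7) - 11)*(-5) = (√3766/7 - 11)*(-5) = (-11 + √3766/7)*(-5) = 55 - 5*√3766/7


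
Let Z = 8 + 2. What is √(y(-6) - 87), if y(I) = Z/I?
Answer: I*√798/3 ≈ 9.4163*I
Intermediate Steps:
Z = 10
y(I) = 10/I
√(y(-6) - 87) = √(10/(-6) - 87) = √(10*(-⅙) - 87) = √(-5/3 - 87) = √(-266/3) = I*√798/3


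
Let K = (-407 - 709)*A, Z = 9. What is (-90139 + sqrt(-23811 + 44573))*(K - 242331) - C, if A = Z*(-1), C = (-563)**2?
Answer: 20937800924 - 232287*sqrt(20762) ≈ 2.0904e+10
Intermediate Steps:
C = 316969
A = -9 (A = 9*(-1) = -9)
K = 10044 (K = (-407 - 709)*(-9) = -1116*(-9) = 10044)
(-90139 + sqrt(-23811 + 44573))*(K - 242331) - C = (-90139 + sqrt(-23811 + 44573))*(10044 - 242331) - 1*316969 = (-90139 + sqrt(20762))*(-232287) - 316969 = (20938117893 - 232287*sqrt(20762)) - 316969 = 20937800924 - 232287*sqrt(20762)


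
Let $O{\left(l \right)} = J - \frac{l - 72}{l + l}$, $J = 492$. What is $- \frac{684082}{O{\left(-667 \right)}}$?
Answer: $- \frac{912565388}{655589} \approx -1392.0$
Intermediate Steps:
$O{\left(l \right)} = 492 - \frac{-72 + l}{2 l}$ ($O{\left(l \right)} = 492 - \frac{l - 72}{l + l} = 492 - \frac{l - 72}{2 l} = 492 - \left(-72 + l\right) \frac{1}{2 l} = 492 - \frac{-72 + l}{2 l}$)
$- \frac{684082}{O{\left(-667 \right)}} = - \frac{684082}{\frac{983}{2} + \frac{36}{-667}} = - \frac{684082}{\frac{983}{2} + 36 \left(- \frac{1}{667}\right)} = - \frac{684082}{\frac{983}{2} - \frac{36}{667}} = - \frac{684082}{\frac{655589}{1334}} = \left(-684082\right) \frac{1334}{655589} = - \frac{912565388}{655589}$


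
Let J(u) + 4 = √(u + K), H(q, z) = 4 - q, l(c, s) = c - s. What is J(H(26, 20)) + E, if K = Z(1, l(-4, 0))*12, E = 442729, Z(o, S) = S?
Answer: 442725 + I*√70 ≈ 4.4273e+5 + 8.3666*I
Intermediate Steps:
K = -48 (K = (-4 - 1*0)*12 = (-4 + 0)*12 = -4*12 = -48)
J(u) = -4 + √(-48 + u) (J(u) = -4 + √(u - 48) = -4 + √(-48 + u))
J(H(26, 20)) + E = (-4 + √(-48 + (4 - 1*26))) + 442729 = (-4 + √(-48 + (4 - 26))) + 442729 = (-4 + √(-48 - 22)) + 442729 = (-4 + √(-70)) + 442729 = (-4 + I*√70) + 442729 = 442725 + I*√70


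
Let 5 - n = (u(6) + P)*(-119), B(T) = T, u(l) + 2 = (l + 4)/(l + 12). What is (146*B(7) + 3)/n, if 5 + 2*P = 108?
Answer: 18450/107309 ≈ 0.17193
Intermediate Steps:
P = 103/2 (P = -5/2 + (1/2)*108 = -5/2 + 54 = 103/2 ≈ 51.500)
u(l) = -2 + (4 + l)/(12 + l) (u(l) = -2 + (l + 4)/(l + 12) = -2 + (4 + l)/(12 + l))
n = 107309/18 (n = 5 - ((-20 - 1*6)/(12 + 6) + 103/2)*(-119) = 5 - ((-20 - 6)/18 + 103/2)*(-119) = 5 - ((1/18)*(-26) + 103/2)*(-119) = 5 - (-13/9 + 103/2)*(-119) = 5 - 901*(-119)/18 = 5 - 1*(-107219/18) = 5 + 107219/18 = 107309/18 ≈ 5961.6)
(146*B(7) + 3)/n = (146*7 + 3)/(107309/18) = (1022 + 3)*(18/107309) = 1025*(18/107309) = 18450/107309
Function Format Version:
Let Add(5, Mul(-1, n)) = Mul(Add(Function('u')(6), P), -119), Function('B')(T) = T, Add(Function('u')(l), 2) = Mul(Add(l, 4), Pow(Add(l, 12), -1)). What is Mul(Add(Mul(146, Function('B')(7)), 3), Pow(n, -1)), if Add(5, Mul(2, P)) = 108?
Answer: Rational(18450, 107309) ≈ 0.17193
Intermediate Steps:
P = Rational(103, 2) (P = Add(Rational(-5, 2), Mul(Rational(1, 2), 108)) = Add(Rational(-5, 2), 54) = Rational(103, 2) ≈ 51.500)
Function('u')(l) = Add(-2, Mul(Pow(Add(12, l), -1), Add(4, l))) (Function('u')(l) = Add(-2, Mul(Add(l, 4), Pow(Add(l, 12), -1))) = Add(-2, Mul(Add(4, l), Pow(Add(12, l), -1))) = Add(-2, Mul(Pow(Add(12, l), -1), Add(4, l))))
n = Rational(107309, 18) (n = Add(5, Mul(-1, Mul(Add(Mul(Pow(Add(12, 6), -1), Add(-20, Mul(-1, 6))), Rational(103, 2)), -119))) = Add(5, Mul(-1, Mul(Add(Mul(Pow(18, -1), Add(-20, -6)), Rational(103, 2)), -119))) = Add(5, Mul(-1, Mul(Add(Mul(Rational(1, 18), -26), Rational(103, 2)), -119))) = Add(5, Mul(-1, Mul(Add(Rational(-13, 9), Rational(103, 2)), -119))) = Add(5, Mul(-1, Mul(Rational(901, 18), -119))) = Add(5, Mul(-1, Rational(-107219, 18))) = Add(5, Rational(107219, 18)) = Rational(107309, 18) ≈ 5961.6)
Mul(Add(Mul(146, Function('B')(7)), 3), Pow(n, -1)) = Mul(Add(Mul(146, 7), 3), Pow(Rational(107309, 18), -1)) = Mul(Add(1022, 3), Rational(18, 107309)) = Mul(1025, Rational(18, 107309)) = Rational(18450, 107309)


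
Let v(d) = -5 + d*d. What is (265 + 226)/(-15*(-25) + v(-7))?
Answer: 491/419 ≈ 1.1718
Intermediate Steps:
v(d) = -5 + d²
(265 + 226)/(-15*(-25) + v(-7)) = (265 + 226)/(-15*(-25) + (-5 + (-7)²)) = 491/(375 + (-5 + 49)) = 491/(375 + 44) = 491/419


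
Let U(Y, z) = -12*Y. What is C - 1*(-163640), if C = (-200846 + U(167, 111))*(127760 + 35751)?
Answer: -33168042710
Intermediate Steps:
C = -33168206350 (C = (-200846 - 12*167)*(127760 + 35751) = (-200846 - 2004)*163511 = -202850*163511 = -33168206350)
C - 1*(-163640) = -33168206350 - 1*(-163640) = -33168206350 + 163640 = -33168042710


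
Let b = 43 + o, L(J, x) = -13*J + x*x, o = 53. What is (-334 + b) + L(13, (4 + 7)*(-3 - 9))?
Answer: 17017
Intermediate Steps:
L(J, x) = x**2 - 13*J (L(J, x) = -13*J + x**2 = x**2 - 13*J)
b = 96 (b = 43 + 53 = 96)
(-334 + b) + L(13, (4 + 7)*(-3 - 9)) = (-334 + 96) + (((4 + 7)*(-3 - 9))**2 - 13*13) = -238 + ((11*(-12))**2 - 169) = -238 + ((-132)**2 - 169) = -238 + (17424 - 169) = -238 + 17255 = 17017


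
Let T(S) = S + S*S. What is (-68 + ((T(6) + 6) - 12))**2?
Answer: 1024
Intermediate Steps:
T(S) = S + S**2
(-68 + ((T(6) + 6) - 12))**2 = (-68 + ((6*(1 + 6) + 6) - 12))**2 = (-68 + ((6*7 + 6) - 12))**2 = (-68 + ((42 + 6) - 12))**2 = (-68 + (48 - 12))**2 = (-68 + 36)**2 = (-32)**2 = 1024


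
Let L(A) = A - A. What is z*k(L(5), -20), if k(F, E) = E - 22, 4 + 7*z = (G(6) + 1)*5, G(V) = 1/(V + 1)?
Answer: -72/7 ≈ -10.286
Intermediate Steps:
G(V) = 1/(1 + V)
z = 12/49 (z = -4/7 + ((1/(1 + 6) + 1)*5)/7 = -4/7 + ((1/7 + 1)*5)/7 = -4/7 + ((8/7)*5)/7 = -4/7 + (1/7)*(40/7) = -4/7 + 40/49 = 12/49 ≈ 0.24490)
L(A) = 0
k(F, E) = -22 + E
z*k(L(5), -20) = 12*(-22 - 20)/49 = (12/49)*(-42) = -72/7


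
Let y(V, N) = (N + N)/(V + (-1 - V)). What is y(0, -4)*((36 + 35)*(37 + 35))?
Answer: 40896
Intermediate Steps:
y(V, N) = -2*N (y(V, N) = (2*N)/(-1) = (2*N)*(-1) = -2*N)
y(0, -4)*((36 + 35)*(37 + 35)) = (-2*(-4))*((36 + 35)*(37 + 35)) = 8*(71*72) = 8*5112 = 40896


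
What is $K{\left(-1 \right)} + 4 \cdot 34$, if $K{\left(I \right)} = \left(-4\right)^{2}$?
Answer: $152$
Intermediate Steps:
$K{\left(I \right)} = 16$
$K{\left(-1 \right)} + 4 \cdot 34 = 16 + 4 \cdot 34 = 16 + 136 = 152$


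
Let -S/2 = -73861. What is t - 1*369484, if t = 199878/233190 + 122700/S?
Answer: -1060638794544017/2870607765 ≈ -3.6948e+5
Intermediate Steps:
S = 147722 (S = -2*(-73861) = 147722)
t = 4844899243/2870607765 (t = 199878/233190 + 122700/147722 = 199878*(1/233190) + 122700*(1/147722) = 33313/38865 + 61350/73861 = 4844899243/2870607765 ≈ 1.6878)
t - 1*369484 = 4844899243/2870607765 - 1*369484 = 4844899243/2870607765 - 369484 = -1060638794544017/2870607765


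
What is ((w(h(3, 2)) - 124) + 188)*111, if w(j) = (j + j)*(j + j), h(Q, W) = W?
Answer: 8880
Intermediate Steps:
w(j) = 4*j² (w(j) = (2*j)*(2*j) = 4*j²)
((w(h(3, 2)) - 124) + 188)*111 = ((4*2² - 124) + 188)*111 = ((4*4 - 124) + 188)*111 = ((16 - 124) + 188)*111 = (-108 + 188)*111 = 80*111 = 8880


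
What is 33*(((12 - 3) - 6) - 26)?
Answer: -759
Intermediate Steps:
33*(((12 - 3) - 6) - 26) = 33*((9 - 6) - 26) = 33*(3 - 26) = 33*(-23) = -759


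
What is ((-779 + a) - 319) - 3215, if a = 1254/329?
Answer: -1417723/329 ≈ -4309.2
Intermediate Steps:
a = 1254/329 (a = 1254*(1/329) = 1254/329 ≈ 3.8116)
((-779 + a) - 319) - 3215 = ((-779 + 1254/329) - 319) - 3215 = (-255037/329 - 319) - 3215 = -359988/329 - 3215 = -1417723/329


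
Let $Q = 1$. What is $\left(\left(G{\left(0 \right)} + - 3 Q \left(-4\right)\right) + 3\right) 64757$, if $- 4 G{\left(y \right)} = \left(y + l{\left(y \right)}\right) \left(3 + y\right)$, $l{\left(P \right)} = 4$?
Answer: $777084$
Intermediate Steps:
$G{\left(y \right)} = - \frac{\left(3 + y\right) \left(4 + y\right)}{4}$ ($G{\left(y \right)} = - \frac{\left(y + 4\right) \left(3 + y\right)}{4} = - \frac{\left(4 + y\right) \left(3 + y\right)}{4} = - \frac{\left(3 + y\right) \left(4 + y\right)}{4}$)
$\left(\left(G{\left(0 \right)} + - 3 Q \left(-4\right)\right) + 3\right) 64757 = \left(\left(\left(-3 - 0 - \frac{0^{2}}{4}\right) + \left(-3\right) 1 \left(-4\right)\right) + 3\right) 64757 = \left(\left(\left(-3 + 0 - 0\right) - -12\right) + 3\right) 64757 = \left(\left(\left(-3 + 0 + 0\right) + 12\right) + 3\right) 64757 = \left(\left(-3 + 12\right) + 3\right) 64757 = \left(9 + 3\right) 64757 = 12 \cdot 64757 = 777084$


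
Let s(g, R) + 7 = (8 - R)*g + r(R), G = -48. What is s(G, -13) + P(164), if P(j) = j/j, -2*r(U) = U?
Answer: -2015/2 ≈ -1007.5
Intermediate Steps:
r(U) = -U/2
P(j) = 1
s(g, R) = -7 - R/2 + g*(8 - R) (s(g, R) = -7 + ((8 - R)*g - R/2) = -7 + (g*(8 - R) - R/2) = -7 + (-R/2 + g*(8 - R)) = -7 - R/2 + g*(8 - R))
s(G, -13) + P(164) = (-7 + 8*(-48) - 1/2*(-13) - 1*(-13)*(-48)) + 1 = (-7 - 384 + 13/2 - 624) + 1 = -2017/2 + 1 = -2015/2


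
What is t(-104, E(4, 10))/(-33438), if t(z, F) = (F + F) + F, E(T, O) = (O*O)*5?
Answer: -250/5573 ≈ -0.044859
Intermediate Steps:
E(T, O) = 5*O² (E(T, O) = O²*5 = 5*O²)
t(z, F) = 3*F (t(z, F) = 2*F + F = 3*F)
t(-104, E(4, 10))/(-33438) = (3*(5*10²))/(-33438) = (3*(5*100))*(-1/33438) = (3*500)*(-1/33438) = 1500*(-1/33438) = -250/5573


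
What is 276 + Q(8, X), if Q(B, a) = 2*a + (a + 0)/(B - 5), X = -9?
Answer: 255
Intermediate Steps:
Q(B, a) = 2*a + a/(-5 + B)
276 + Q(8, X) = 276 - 9*(-9 + 2*8)/(-5 + 8) = 276 - 9*(-9 + 16)/3 = 276 - 9*⅓*7 = 276 - 21 = 255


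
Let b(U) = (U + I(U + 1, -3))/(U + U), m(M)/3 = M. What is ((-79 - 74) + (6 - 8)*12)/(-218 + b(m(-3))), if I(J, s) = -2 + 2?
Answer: 118/145 ≈ 0.81379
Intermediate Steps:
I(J, s) = 0
m(M) = 3*M
b(U) = ½ (b(U) = (U + 0)/(U + U) = U/((2*U)) = U*(1/(2*U)) = ½)
((-79 - 74) + (6 - 8)*12)/(-218 + b(m(-3))) = ((-79 - 74) + (6 - 8)*12)/(-218 + ½) = (-153 - 2*12)/(-435/2) = (-153 - 24)*(-2/435) = -177*(-2/435) = 118/145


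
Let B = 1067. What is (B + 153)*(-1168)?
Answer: -1424960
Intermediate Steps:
(B + 153)*(-1168) = (1067 + 153)*(-1168) = 1220*(-1168) = -1424960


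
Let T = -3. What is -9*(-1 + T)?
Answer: 36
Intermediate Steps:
-9*(-1 + T) = -9*(-1 - 3) = -9*(-4) = 36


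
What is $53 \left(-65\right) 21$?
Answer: $-72345$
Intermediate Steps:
$53 \left(-65\right) 21 = \left(-3445\right) 21 = -72345$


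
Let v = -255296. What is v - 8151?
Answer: -263447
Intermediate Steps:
v - 8151 = -255296 - 8151 = -263447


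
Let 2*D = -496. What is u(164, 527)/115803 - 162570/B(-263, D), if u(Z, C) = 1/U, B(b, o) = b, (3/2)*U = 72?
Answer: 903652498343/1461897072 ≈ 618.14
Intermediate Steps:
U = 48 (U = (⅔)*72 = 48)
D = -248 (D = (½)*(-496) = -248)
u(Z, C) = 1/48
u(164, 527)/115803 - 162570/B(-263, D) = (1/48)/115803 - 162570/(-263) = (1/48)*(1/115803) - 162570*(-1/263) = 1/5558544 + 162570/263 = 903652498343/1461897072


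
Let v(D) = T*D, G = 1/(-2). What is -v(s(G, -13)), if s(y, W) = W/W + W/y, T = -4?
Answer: 108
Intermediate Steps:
G = -½ ≈ -0.50000
s(y, W) = 1 + W/y
v(D) = -4*D
-v(s(G, -13)) = -(-4)*(-13 - ½)/(-½) = -(-4)*(-2*(-27/2)) = -(-4)*27 = -1*(-108) = 108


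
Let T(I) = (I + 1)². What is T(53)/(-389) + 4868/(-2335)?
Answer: -8702512/908315 ≈ -9.5809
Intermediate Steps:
T(I) = (1 + I)²
T(53)/(-389) + 4868/(-2335) = (1 + 53)²/(-389) + 4868/(-2335) = 54²*(-1/389) + 4868*(-1/2335) = 2916*(-1/389) - 4868/2335 = -2916/389 - 4868/2335 = -8702512/908315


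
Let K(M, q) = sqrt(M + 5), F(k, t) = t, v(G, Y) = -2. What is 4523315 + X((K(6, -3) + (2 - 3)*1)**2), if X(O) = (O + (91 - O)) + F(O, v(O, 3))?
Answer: 4523404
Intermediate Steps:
K(M, q) = sqrt(5 + M)
X(O) = 89 (X(O) = (O + (91 - O)) - 2 = 91 - 2 = 89)
4523315 + X((K(6, -3) + (2 - 3)*1)**2) = 4523315 + 89 = 4523404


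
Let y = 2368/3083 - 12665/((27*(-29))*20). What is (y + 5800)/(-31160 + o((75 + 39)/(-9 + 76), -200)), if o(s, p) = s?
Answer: -3753324631205/20157831681336 ≈ -0.18620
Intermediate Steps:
y = 15225815/9655956 (y = 2368*(1/3083) - 12665/((-783*20)) = 2368/3083 - 12665/(-15660) = 2368/3083 - 12665*(-1/15660) = 2368/3083 + 2533/3132 = 15225815/9655956 ≈ 1.5768)
(y + 5800)/(-31160 + o((75 + 39)/(-9 + 76), -200)) = (15225815/9655956 + 5800)/(-31160 + (75 + 39)/(-9 + 76)) = 56019770615/(9655956*(-31160 + 114/67)) = 56019770615/(9655956*(-2087606/67)) = (56019770615/9655956)*(-67/2087606) = -3753324631205/20157831681336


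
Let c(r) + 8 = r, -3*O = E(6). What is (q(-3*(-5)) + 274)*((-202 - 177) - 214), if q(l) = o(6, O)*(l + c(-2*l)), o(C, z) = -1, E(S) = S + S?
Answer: -176121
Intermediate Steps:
E(S) = 2*S
O = -4 (O = -2*6/3 = -⅓*12 = -4)
c(r) = -8 + r
q(l) = 8 + l (q(l) = -(l + (-8 - 2*l)) = -(-8 - l) = 8 + l)
(q(-3*(-5)) + 274)*((-202 - 177) - 214) = ((8 - 3*(-5)) + 274)*((-202 - 177) - 214) = ((8 + 15) + 274)*(-379 - 214) = (23 + 274)*(-593) = 297*(-593) = -176121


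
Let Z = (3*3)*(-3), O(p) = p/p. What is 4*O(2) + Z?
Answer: -23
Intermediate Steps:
O(p) = 1
Z = -27 (Z = 9*(-3) = -27)
4*O(2) + Z = 4*1 - 27 = 4 - 27 = -23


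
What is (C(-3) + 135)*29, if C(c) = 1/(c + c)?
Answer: 23461/6 ≈ 3910.2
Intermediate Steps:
C(c) = 1/(2*c)
(C(-3) + 135)*29 = ((1/2)/(-3) + 135)*29 = ((1/2)*(-1/3) + 135)*29 = (-1/6 + 135)*29 = (809/6)*29 = 23461/6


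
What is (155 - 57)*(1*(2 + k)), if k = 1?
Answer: 294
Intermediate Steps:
(155 - 57)*(1*(2 + k)) = (155 - 57)*(1*(2 + 1)) = 98*(1*3) = 98*3 = 294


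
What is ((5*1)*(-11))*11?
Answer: -605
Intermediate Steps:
((5*1)*(-11))*11 = (5*(-11))*11 = -55*11 = -605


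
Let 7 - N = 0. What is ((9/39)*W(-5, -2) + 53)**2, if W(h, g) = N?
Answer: 504100/169 ≈ 2982.8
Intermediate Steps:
N = 7 (N = 7 - 1*0 = 7 + 0 = 7)
W(h, g) = 7
((9/39)*W(-5, -2) + 53)**2 = ((9/39)*7 + 53)**2 = ((9*(1/39))*7 + 53)**2 = ((3/13)*7 + 53)**2 = (21/13 + 53)**2 = (710/13)**2 = 504100/169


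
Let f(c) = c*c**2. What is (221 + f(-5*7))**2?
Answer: 1819363716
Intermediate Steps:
f(c) = c**3
(221 + f(-5*7))**2 = (221 + (-5*7)**3)**2 = (221 + (-35)**3)**2 = (221 - 42875)**2 = (-42654)**2 = 1819363716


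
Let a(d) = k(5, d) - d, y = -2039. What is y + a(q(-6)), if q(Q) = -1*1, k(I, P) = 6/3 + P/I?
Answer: -10181/5 ≈ -2036.2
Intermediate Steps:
k(I, P) = 2 + P/I (k(I, P) = 6*(⅓) + P/I = 2 + P/I)
q(Q) = -1
a(d) = 2 - 4*d/5 (a(d) = (2 + d/5) - d = 2 - 4*d/5)
y + a(q(-6)) = -2039 + (2 - ⅘*(-1)) = -2039 + (2 + ⅘) = -2039 + 14/5 = -10181/5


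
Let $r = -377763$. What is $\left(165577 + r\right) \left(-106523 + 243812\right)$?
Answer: $-29130803754$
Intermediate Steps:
$\left(165577 + r\right) \left(-106523 + 243812\right) = \left(165577 - 377763\right) \left(-106523 + 243812\right) = \left(-212186\right) 137289 = -29130803754$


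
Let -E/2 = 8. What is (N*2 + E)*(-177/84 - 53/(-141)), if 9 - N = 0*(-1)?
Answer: -6835/1974 ≈ -3.4625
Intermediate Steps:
E = -16 (E = -2*8 = -16)
N = 9 (N = 9 - 0*(-1) = 9 - 1*0 = 9 + 0 = 9)
(N*2 + E)*(-177/84 - 53/(-141)) = (9*2 - 16)*(-177/84 - 53/(-141)) = (18 - 16)*(-177*1/84 - 53*(-1/141)) = 2*(-59/28 + 53/141) = 2*(-6835/3948) = -6835/1974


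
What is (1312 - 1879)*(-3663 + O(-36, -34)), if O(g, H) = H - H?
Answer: 2076921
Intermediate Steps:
O(g, H) = 0
(1312 - 1879)*(-3663 + O(-36, -34)) = (1312 - 1879)*(-3663 + 0) = -567*(-3663) = 2076921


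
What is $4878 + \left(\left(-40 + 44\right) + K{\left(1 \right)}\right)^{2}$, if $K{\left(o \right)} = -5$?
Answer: $4879$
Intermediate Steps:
$4878 + \left(\left(-40 + 44\right) + K{\left(1 \right)}\right)^{2} = 4878 + \left(\left(-40 + 44\right) - 5\right)^{2} = 4878 + \left(4 - 5\right)^{2} = 4878 + \left(-1\right)^{2} = 4878 + 1 = 4879$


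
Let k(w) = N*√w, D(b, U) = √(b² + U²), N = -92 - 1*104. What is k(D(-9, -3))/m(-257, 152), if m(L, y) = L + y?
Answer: 28*√3*10^(¼)/15 ≈ 5.7495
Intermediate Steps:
N = -196 (N = -92 - 104 = -196)
D(b, U) = √(U² + b²)
k(w) = -196*√w
k(D(-9, -3))/m(-257, 152) = (-196*((-3)² + (-9)²)^(¼))/(-257 + 152) = -196*(9 + 81)^(¼)/(-105) = -196*√3*10^(¼)*(-1/105) = 28*√3*10^(¼)/15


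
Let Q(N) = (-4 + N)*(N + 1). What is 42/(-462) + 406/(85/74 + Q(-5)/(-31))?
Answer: -353277/11 ≈ -32116.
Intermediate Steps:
Q(N) = (1 + N)*(-4 + N) (Q(N) = (-4 + N)*(1 + N) = (1 + N)*(-4 + N))
42/(-462) + 406/(85/74 + Q(-5)/(-31)) = 42/(-462) + 406/(85/74 + (-4 + (-5)² - 3*(-5))/(-31)) = 42*(-1/462) + 406/(85*(1/74) + (-4 + 25 + 15)*(-1/31)) = -1/11 + 406/(85/74 + 36*(-1/31)) = -1/11 + 406/(85/74 - 36/31) = -1/11 + 406/(-29/2294) = -1/11 + 406*(-2294/29) = -1/11 - 32116 = -353277/11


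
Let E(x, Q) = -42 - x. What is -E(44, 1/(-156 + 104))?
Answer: 86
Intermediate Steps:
-E(44, 1/(-156 + 104)) = -(-42 - 1*44) = -(-42 - 44) = -1*(-86) = 86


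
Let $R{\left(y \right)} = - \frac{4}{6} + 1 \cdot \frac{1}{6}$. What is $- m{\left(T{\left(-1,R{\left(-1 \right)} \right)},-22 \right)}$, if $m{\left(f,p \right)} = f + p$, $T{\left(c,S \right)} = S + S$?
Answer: $23$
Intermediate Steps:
$R{\left(y \right)} = - \frac{1}{2}$ ($R{\left(y \right)} = \left(-4\right) \frac{1}{6} + 1 \cdot \frac{1}{6} = - \frac{2}{3} + \frac{1}{6} = - \frac{1}{2}$)
$T{\left(c,S \right)} = 2 S$
$- m{\left(T{\left(-1,R{\left(-1 \right)} \right)},-22 \right)} = - (2 \left(- \frac{1}{2}\right) - 22) = - (-1 - 22) = \left(-1\right) \left(-23\right) = 23$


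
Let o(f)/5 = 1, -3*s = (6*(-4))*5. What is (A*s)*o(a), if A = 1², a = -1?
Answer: 200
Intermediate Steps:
A = 1
s = 40 (s = -6*(-4)*5/3 = -(-8)*5 = -⅓*(-120) = 40)
o(f) = 5 (o(f) = 5*1 = 5)
(A*s)*o(a) = (1*40)*5 = 40*5 = 200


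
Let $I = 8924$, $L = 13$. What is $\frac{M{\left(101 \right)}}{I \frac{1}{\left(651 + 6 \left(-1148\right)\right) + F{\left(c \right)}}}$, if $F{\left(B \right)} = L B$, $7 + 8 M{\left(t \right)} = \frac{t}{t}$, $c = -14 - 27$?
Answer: $\frac{10155}{17848} \approx 0.56897$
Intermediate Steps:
$c = -41$
$M{\left(t \right)} = - \frac{3}{4}$ ($M{\left(t \right)} = - \frac{7}{8} + \frac{t \frac{1}{t}}{8} = - \frac{7}{8} + \frac{1}{8} \cdot 1 = - \frac{7}{8} + \frac{1}{8} = - \frac{3}{4}$)
$F{\left(B \right)} = 13 B$
$\frac{M{\left(101 \right)}}{I \frac{1}{\left(651 + 6 \left(-1148\right)\right) + F{\left(c \right)}}} = - \frac{3}{4 \frac{8924}{\left(651 + 6 \left(-1148\right)\right) + 13 \left(-41\right)}} = - \frac{3}{4 \frac{8924}{\left(651 - 6888\right) - 533}} = - \frac{3}{4 \frac{8924}{-6237 - 533}} = - \frac{3}{4 \frac{8924}{-6770}} = - \frac{3}{4 \cdot 8924 \left(- \frac{1}{6770}\right)} = - \frac{3}{4 \left(- \frac{4462}{3385}\right)} = \left(- \frac{3}{4}\right) \left(- \frac{3385}{4462}\right) = \frac{10155}{17848}$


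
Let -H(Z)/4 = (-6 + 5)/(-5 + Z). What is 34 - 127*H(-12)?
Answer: 1086/17 ≈ 63.882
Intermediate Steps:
H(Z) = 4/(-5 + Z) (H(Z) = -4*(-6 + 5)/(-5 + Z) = -(-4)/(-5 + Z) = 4/(-5 + Z))
34 - 127*H(-12) = 34 - 508/(-5 - 12) = 34 - 508/(-17) = 34 - 508*(-1)/17 = 34 - 127*(-4/17) = 34 + 508/17 = 1086/17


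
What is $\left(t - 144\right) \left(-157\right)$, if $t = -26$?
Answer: $26690$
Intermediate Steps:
$\left(t - 144\right) \left(-157\right) = \left(-26 - 144\right) \left(-157\right) = \left(-170\right) \left(-157\right) = 26690$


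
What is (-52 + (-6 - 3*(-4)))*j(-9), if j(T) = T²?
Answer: -3726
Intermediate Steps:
(-52 + (-6 - 3*(-4)))*j(-9) = (-52 + (-6 - 3*(-4)))*(-9)² = (-52 + (-6 + 12))*81 = (-52 + 6)*81 = -46*81 = -3726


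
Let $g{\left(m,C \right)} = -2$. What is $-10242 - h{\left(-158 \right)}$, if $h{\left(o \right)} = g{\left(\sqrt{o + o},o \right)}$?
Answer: $-10240$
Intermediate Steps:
$h{\left(o \right)} = -2$
$-10242 - h{\left(-158 \right)} = -10242 - -2 = -10242 + 2 = -10240$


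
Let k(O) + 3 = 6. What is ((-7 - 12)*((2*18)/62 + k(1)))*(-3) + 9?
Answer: 6606/31 ≈ 213.10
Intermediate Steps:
k(O) = 3 (k(O) = -3 + 6 = 3)
((-7 - 12)*((2*18)/62 + k(1)))*(-3) + 9 = ((-7 - 12)*((2*18)/62 + 3))*(-3) + 9 = -19*(36*(1/62) + 3)*(-3) + 9 = -19*(18/31 + 3)*(-3) + 9 = -19*111/31*(-3) + 9 = -2109/31*(-3) + 9 = 6327/31 + 9 = 6606/31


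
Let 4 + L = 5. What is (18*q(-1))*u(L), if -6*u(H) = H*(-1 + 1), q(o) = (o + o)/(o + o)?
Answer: 0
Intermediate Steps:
L = 1 (L = -4 + 5 = 1)
q(o) = 1 (q(o) = (2*o)/((2*o)) = (2*o)*(1/(2*o)) = 1)
u(H) = 0 (u(H) = -H*(-1 + 1)/6 = -H*0/6 = -1/6*0 = 0)
(18*q(-1))*u(L) = (18*1)*0 = 18*0 = 0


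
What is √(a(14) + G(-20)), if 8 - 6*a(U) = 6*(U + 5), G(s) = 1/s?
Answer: I*√15945/30 ≈ 4.2091*I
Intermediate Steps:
a(U) = -11/3 - U (a(U) = 4/3 - (U + 5) = 4/3 - (5 + U) = 4/3 - (30 + 6*U)/6 = 4/3 + (-5 - U) = -11/3 - U)
√(a(14) + G(-20)) = √((-11/3 - 1*14) + 1/(-20)) = √((-11/3 - 14) - 1/20) = √(-53/3 - 1/20) = √(-1063/60) = I*√15945/30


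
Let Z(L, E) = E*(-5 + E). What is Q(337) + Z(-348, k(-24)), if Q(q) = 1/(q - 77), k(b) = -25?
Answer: 195001/260 ≈ 750.00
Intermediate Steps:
Q(q) = 1/(-77 + q)
Q(337) + Z(-348, k(-24)) = 1/(-77 + 337) - 25*(-5 - 25) = 1/260 - 25*(-30) = 1/260 + 750 = 195001/260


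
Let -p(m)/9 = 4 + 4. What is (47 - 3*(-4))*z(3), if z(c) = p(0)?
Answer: -4248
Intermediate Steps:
p(m) = -72 (p(m) = -9*(4 + 4) = -9*8 = -72)
z(c) = -72
(47 - 3*(-4))*z(3) = (47 - 3*(-4))*(-72) = (47 + 12)*(-72) = 59*(-72) = -4248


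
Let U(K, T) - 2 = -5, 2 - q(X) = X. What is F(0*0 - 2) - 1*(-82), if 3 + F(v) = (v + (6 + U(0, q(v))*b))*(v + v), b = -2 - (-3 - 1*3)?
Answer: 111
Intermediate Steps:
q(X) = 2 - X
U(K, T) = -3 (U(K, T) = 2 - 5 = -3)
b = 4 (b = -2 - (-3 - 3) = -2 - 1*(-6) = -2 + 6 = 4)
F(v) = -3 + 2*v*(-6 + v) (F(v) = -3 + (v + (6 - 3*4))*(v + v) = -3 + (v + (6 - 12))*(2*v) = -3 + (v - 6)*(2*v) = -3 + (-6 + v)*(2*v) = -3 + 2*v*(-6 + v))
F(0*0 - 2) - 1*(-82) = (-3 - 12*(0*0 - 2) + 2*(0*0 - 2)²) - 1*(-82) = (-3 - 12*(0 - 2) + 2*(0 - 2)²) + 82 = (-3 - 12*(-2) + 2*(-2)²) + 82 = (-3 + 24 + 2*4) + 82 = (-3 + 24 + 8) + 82 = 29 + 82 = 111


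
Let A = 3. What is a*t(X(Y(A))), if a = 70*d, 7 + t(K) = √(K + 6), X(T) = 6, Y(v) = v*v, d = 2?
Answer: -980 + 280*√3 ≈ -495.03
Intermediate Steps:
Y(v) = v²
t(K) = -7 + √(6 + K) (t(K) = -7 + √(K + 6) = -7 + √(6 + K))
a = 140 (a = 70*2 = 140)
a*t(X(Y(A))) = 140*(-7 + √(6 + 6)) = 140*(-7 + √12) = 140*(-7 + 2*√3) = -980 + 280*√3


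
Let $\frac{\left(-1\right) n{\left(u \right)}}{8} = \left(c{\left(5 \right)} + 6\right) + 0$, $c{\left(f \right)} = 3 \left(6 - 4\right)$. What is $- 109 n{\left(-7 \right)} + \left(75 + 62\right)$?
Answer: $10601$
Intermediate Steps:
$c{\left(f \right)} = 6$ ($c{\left(f \right)} = 3 \cdot 2 = 6$)
$n{\left(u \right)} = -96$ ($n{\left(u \right)} = - 8 \left(\left(6 + 6\right) + 0\right) = - 8 \left(12 + 0\right) = \left(-8\right) 12 = -96$)
$- 109 n{\left(-7 \right)} + \left(75 + 62\right) = \left(-109\right) \left(-96\right) + \left(75 + 62\right) = 10464 + 137 = 10601$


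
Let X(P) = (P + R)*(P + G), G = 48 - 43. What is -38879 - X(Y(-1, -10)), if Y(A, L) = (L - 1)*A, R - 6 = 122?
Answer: -41103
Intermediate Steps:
R = 128 (R = 6 + 122 = 128)
G = 5
Y(A, L) = A*(-1 + L) (Y(A, L) = (-1 + L)*A = A*(-1 + L))
X(P) = (5 + P)*(128 + P) (X(P) = (P + 128)*(P + 5) = (128 + P)*(5 + P) = (5 + P)*(128 + P))
-38879 - X(Y(-1, -10)) = -38879 - (640 + (-(-1 - 10))**2 + 133*(-(-1 - 10))) = -38879 - (640 + (-1*(-11))**2 + 133*(-1*(-11))) = -38879 - (640 + 11**2 + 133*11) = -38879 - (640 + 121 + 1463) = -38879 - 1*2224 = -38879 - 2224 = -41103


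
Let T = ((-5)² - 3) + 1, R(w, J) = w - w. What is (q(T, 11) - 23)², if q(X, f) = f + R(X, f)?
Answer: 144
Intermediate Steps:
R(w, J) = 0
T = 23 (T = (25 - 3) + 1 = 22 + 1 = 23)
q(X, f) = f (q(X, f) = f + 0 = f)
(q(T, 11) - 23)² = (11 - 23)² = (-12)² = 144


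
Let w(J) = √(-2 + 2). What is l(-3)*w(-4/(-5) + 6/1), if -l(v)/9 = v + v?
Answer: 0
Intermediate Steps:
l(v) = -18*v (l(v) = -9*(v + v) = -18*v)
w(J) = 0 (w(J) = √0 = 0)
l(-3)*w(-4/(-5) + 6/1) = -18*(-3)*0 = 54*0 = 0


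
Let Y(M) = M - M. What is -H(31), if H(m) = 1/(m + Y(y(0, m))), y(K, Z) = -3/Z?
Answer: -1/31 ≈ -0.032258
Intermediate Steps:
Y(M) = 0
H(m) = 1/m (H(m) = 1/(m + 0) = 1/m)
-H(31) = -1/31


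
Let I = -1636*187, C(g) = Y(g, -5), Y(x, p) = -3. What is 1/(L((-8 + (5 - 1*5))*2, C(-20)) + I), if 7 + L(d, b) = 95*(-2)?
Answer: -1/306129 ≈ -3.2666e-6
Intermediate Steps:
C(g) = -3
L(d, b) = -197 (L(d, b) = -7 + 95*(-2) = -7 - 190 = -197)
I = -305932
1/(L((-8 + (5 - 1*5))*2, C(-20)) + I) = 1/(-197 - 305932) = 1/(-306129) = -1/306129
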